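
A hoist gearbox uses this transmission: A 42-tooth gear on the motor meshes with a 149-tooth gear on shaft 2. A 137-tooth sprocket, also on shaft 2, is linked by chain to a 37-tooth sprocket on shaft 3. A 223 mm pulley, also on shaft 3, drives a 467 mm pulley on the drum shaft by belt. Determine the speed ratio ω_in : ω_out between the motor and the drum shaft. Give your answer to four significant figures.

Each stage contributes driven/driver: gear mesh 149/42 = 3.5476, chain 37/137 = 0.27007, belt 467/223 = 2.0942.
Overall: 3.5476 × 0.27007 × 2.0942 = 2.0065.

2.006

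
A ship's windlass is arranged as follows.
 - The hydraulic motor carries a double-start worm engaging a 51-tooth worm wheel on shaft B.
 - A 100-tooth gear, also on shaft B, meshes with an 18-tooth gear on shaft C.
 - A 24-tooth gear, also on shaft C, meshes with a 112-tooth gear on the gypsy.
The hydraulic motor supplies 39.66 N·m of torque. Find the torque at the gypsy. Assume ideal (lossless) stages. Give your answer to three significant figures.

Worm: ratio = 51/2 = 25.5; torque at shaft B = 39.66 × 25.5 = 1011.3 N·m.
Gear mesh: ratio = 18/100 = 0.18; torque at shaft C = 1011.3 × 0.18 = 182.04 N·m.
Gear mesh: ratio = 112/24 = 4.6667; torque at the gypsy = 182.04 × 4.6667 = 849.52 N·m.

850 N·m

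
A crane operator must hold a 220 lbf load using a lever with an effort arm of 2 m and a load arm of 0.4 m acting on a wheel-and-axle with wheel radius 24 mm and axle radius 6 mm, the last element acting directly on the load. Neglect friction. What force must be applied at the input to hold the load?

11 lbf

Lever MA = effort arm / load arm = 2/0.4 = 5.
Wheel-and-axle MA = R/r = 24/6 = 4.
Combined ideal MA = 5 × 4 = 20.
Effort = load / MA = 220 / 20 = 11 lbf.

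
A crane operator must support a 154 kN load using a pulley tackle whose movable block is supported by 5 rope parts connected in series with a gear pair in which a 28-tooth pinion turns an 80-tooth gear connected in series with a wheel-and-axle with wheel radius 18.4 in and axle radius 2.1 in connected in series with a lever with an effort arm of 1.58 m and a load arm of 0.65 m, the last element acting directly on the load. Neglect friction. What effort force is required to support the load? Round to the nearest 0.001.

Block-and-tackle MA = number of supporting rope parts = 5.
Gear pair MA = 80/28 = 2.8571.
Wheel-and-axle MA = R/r = 18.4/2.1 = 8.7619.
Lever MA = effort arm / load arm = 1.58/0.65 = 2.4308.
Combined ideal MA = 5 × 2.8571 × 8.7619 × 2.4308 = 304.26.
Effort = load / MA = 154 / 304.26 = 0.50615 kN.

0.506 kN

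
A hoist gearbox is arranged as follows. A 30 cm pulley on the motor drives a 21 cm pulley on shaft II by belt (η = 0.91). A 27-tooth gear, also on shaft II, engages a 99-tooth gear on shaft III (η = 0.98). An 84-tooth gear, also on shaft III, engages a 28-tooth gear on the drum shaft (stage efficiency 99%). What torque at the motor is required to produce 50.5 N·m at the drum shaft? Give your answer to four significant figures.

Overall ratio R = 0.7 × 3.6667 × 0.33333 = 0.85556; overall efficiency η = 0.91 × 0.98 × 0.99 = 0.8829.
Input torque = output torque / (R × η) = 50.5 / (0.85556 × 0.8829) = 66.856 N·m.

66.86 N·m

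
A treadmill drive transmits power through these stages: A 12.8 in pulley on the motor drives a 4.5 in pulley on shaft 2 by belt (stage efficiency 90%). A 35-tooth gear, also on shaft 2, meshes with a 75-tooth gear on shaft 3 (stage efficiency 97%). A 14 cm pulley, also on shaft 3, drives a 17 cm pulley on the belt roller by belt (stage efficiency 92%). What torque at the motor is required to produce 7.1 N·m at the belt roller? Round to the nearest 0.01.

9.66 N·m

Overall ratio R = 0.35156 × 2.1429 × 1.2143 = 0.91478; overall efficiency η = 0.90 × 0.97 × 0.92 = 0.8032.
Input torque = output torque / (R × η) = 7.1 / (0.91478 × 0.8032) = 9.6636 N·m.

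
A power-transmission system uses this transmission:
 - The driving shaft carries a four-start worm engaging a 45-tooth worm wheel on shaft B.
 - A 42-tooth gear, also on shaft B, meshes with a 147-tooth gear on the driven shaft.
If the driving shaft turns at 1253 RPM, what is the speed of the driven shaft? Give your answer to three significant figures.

the driving shaft → shaft B (worm, 45/4): 1253 ÷ 11.25 = 111.38 RPM
shaft B → the driven shaft (gear mesh, 147/42): 111.38 ÷ 3.5 = 31.822 RPM

31.8 RPM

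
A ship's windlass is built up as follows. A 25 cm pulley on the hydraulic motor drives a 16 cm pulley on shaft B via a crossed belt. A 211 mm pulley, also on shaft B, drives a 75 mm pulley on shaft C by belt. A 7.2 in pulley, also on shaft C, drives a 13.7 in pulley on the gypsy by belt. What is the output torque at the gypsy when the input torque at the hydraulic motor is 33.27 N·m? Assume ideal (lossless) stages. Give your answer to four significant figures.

14.40 N·m

Belt: ratio = 16/25 = 0.64; torque at shaft B = 33.27 × 0.64 = 21.293 N·m.
Belt: ratio = 75/211 = 0.35545; torque at shaft C = 21.293 × 0.35545 = 7.5685 N·m.
Belt: ratio = 13.7/7.2 = 1.9028; torque at the gypsy = 7.5685 × 1.9028 = 14.401 N·m.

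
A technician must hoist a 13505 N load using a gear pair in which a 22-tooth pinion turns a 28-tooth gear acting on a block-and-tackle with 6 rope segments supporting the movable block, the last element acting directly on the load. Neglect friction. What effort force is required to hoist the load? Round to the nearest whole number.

1769 N

Gear pair MA = 28/22 = 1.2727.
Block-and-tackle MA = number of supporting rope parts = 6.
Combined ideal MA = 1.2727 × 6 = 7.6364.
Effort = load / MA = 13505 / 7.6364 = 1768.5 N.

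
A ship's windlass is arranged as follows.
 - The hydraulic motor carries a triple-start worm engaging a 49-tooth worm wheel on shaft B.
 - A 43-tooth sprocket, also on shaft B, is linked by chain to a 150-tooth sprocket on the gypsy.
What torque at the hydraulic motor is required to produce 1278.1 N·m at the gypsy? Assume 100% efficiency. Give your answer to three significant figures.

Overall ratio R = 16.333 × 3.4884 = 56.977.
Input torque = output torque / R = 1278.1 / 56.977 = 22.432 N·m.

22.4 N·m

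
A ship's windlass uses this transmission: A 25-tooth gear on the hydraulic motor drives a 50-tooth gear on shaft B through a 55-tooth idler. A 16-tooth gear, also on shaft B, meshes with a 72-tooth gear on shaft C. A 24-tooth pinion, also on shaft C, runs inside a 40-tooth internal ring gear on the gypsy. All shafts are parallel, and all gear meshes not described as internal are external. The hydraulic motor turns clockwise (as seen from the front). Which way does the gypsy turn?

counterclockwise

the hydraulic motor → shaft B: driver → idler → driven is 2 external meshes, 2 reversals → CW.
shaft B → shaft C: external mesh, 1 reversal → CCW.
shaft C → the gypsy: internal mesh, same direction → CCW.
3 reversals in total — an odd number — so the gypsy turns opposite to the hydraulic motor.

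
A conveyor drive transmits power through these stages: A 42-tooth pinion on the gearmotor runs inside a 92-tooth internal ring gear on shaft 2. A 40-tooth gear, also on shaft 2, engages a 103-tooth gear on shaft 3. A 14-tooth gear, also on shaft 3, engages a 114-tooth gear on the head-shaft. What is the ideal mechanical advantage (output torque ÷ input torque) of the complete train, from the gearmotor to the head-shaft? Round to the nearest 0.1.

45.9

Each stage contributes driven/driver: internal gear 92/42 = 2.1905, gear mesh 103/40 = 2.575, gear mesh 114/14 = 8.1429.
Overall: 2.1905 × 2.575 × 8.1429 = 45.93.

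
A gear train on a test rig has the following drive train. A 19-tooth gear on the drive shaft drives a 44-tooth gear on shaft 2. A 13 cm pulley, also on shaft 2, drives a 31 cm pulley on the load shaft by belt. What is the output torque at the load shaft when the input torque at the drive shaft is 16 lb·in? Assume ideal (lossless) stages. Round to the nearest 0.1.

88.4 lb·in

After the gear mesh (44/19): 16 × 2.3158 = 37.053 lb·in
After the belt (31/13): 37.053 × 2.3846 = 88.356 lb·in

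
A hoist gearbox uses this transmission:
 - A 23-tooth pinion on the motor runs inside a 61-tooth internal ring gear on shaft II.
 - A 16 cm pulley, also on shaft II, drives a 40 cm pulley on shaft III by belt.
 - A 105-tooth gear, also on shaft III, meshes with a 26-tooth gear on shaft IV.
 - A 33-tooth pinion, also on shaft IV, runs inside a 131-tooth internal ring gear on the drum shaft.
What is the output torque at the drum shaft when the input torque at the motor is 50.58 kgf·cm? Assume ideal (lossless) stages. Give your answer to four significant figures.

Internal gear: ratio = 61/23 = 2.6522; torque at shaft II = 50.58 × 2.6522 = 134.15 kgf·cm.
Belt: ratio = 40/16 = 2.5; torque at shaft III = 134.15 × 2.5 = 335.37 kgf·cm.
Gear mesh: ratio = 26/105 = 0.24762; torque at shaft IV = 335.37 × 0.24762 = 83.043 kgf·cm.
Internal gear: ratio = 131/33 = 3.9697; torque at the drum shaft = 83.043 × 3.9697 = 329.66 kgf·cm.

329.7 kgf·cm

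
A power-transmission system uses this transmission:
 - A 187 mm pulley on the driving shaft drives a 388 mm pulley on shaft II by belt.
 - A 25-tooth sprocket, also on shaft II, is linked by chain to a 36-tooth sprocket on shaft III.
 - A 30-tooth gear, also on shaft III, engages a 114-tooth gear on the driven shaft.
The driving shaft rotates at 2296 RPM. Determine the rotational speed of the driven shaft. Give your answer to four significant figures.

belt 388/187 = 2.0749 → 2296/2.0749 = 1106.6 RPM
chain 36/25 = 1.44 → 1106.6/1.44 = 768.46 RPM
gear mesh 114/30 = 3.8 → 768.46/3.8 = 202.23 RPM

202.2 RPM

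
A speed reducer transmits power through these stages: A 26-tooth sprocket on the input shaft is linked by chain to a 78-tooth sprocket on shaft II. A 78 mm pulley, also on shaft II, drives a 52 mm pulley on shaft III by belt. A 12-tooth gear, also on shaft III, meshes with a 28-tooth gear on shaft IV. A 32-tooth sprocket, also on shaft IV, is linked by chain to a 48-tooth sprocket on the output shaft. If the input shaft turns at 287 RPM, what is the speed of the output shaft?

Chain: ratio = 78/26 = 3, so shaft II turns at 287 / 3 = 95.667 RPM.
Belt: ratio = 52/78 = 0.66667, so shaft III turns at 95.667 / 0.66667 = 143.5 RPM.
Gear mesh: ratio = 28/12 = 2.3333, so shaft IV turns at 143.5 / 2.3333 = 61.5 RPM.
Chain: ratio = 48/32 = 1.5, so the output shaft turns at 61.5 / 1.5 = 41 RPM.

41 RPM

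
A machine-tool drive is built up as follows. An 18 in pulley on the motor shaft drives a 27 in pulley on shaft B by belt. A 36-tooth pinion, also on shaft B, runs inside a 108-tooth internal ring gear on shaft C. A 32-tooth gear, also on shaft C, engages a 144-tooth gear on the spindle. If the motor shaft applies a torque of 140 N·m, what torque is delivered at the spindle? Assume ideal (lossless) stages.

belt 27/18 = 1.5 → τ = 140·1.5 = 210 N·m
internal gear 108/36 = 3 → τ = 210·3 = 630 N·m
gear mesh 144/32 = 4.5 → τ = 630·4.5 = 2835 N·m

2835 N·m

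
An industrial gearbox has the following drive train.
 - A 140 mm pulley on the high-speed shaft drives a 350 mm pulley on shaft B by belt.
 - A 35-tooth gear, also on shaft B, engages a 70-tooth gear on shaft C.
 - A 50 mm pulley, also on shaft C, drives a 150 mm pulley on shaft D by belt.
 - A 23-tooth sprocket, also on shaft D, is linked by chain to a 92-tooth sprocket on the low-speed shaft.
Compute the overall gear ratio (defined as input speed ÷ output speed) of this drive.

60

Each stage contributes driven/driver: belt 350/140 = 2.5, gear mesh 70/35 = 2, belt 150/50 = 3, chain 92/23 = 4.
Overall: 2.5 × 2 × 3 × 4 = 60.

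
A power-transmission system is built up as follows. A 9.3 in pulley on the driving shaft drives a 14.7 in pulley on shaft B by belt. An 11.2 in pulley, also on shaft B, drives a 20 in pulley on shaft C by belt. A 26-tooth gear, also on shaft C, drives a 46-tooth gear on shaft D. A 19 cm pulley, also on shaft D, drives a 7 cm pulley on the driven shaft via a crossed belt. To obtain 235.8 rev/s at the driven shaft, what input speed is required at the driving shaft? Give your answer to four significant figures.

Overall ratio R = 1.5806 × 1.7857 × 1.7692 × 0.36842 = 1.8398.
Required input speed = output speed × R = 235.8 × 1.8398 = 433.83 rev/s.

433.8 rev/s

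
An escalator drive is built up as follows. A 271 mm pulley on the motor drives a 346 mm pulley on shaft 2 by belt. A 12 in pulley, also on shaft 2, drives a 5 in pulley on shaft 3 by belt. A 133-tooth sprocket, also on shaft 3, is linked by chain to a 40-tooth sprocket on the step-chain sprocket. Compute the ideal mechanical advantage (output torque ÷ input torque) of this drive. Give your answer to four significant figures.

0.1600

Each stage contributes driven/driver: belt 346/271 = 1.2768, belt 5/12 = 0.41667, chain 40/133 = 0.30075.
Overall: 1.2768 × 0.41667 × 0.30075 = 0.15999.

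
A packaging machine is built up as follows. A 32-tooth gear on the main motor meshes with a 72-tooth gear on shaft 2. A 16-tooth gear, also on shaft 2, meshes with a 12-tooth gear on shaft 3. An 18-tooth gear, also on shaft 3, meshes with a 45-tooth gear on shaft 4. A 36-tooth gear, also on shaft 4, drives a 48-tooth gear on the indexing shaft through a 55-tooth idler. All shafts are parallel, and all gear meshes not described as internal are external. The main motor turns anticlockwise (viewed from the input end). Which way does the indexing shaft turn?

the main motor → shaft 2: external mesh, 1 reversal → CW.
shaft 2 → shaft 3: external mesh, 1 reversal → CCW.
shaft 3 → shaft 4: external mesh, 1 reversal → CW.
shaft 4 → the indexing shaft: driver → idler → driven is 2 external meshes, 2 reversals → CW.
5 reversals in total — an odd number — so the indexing shaft turns opposite to the main motor.

clockwise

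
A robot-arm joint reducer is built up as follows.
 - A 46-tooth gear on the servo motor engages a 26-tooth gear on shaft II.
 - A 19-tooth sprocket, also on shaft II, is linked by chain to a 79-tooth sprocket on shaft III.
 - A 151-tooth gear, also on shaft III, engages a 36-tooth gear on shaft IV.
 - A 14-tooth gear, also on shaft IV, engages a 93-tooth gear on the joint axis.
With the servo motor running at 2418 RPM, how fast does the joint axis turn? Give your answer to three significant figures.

gear mesh 26/46 = 0.56522 → 2418/0.56522 = 4278 RPM
chain 79/19 = 4.1579 → 4278/4.1579 = 1028.9 RPM
gear mesh 36/151 = 0.23841 → 1028.9/0.23841 = 4315.6 RPM
gear mesh 93/14 = 6.6429 → 4315.6/6.6429 = 649.66 RPM

650 RPM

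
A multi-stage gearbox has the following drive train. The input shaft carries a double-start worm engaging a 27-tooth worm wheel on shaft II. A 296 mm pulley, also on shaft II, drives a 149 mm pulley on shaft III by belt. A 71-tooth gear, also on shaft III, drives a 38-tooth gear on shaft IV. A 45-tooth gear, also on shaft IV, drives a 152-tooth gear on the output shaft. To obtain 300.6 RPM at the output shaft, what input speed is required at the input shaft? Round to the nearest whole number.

Overall ratio R = 13.5 × 0.50338 × 0.53521 × 3.3778 = 12.285.
Required input speed = output speed × R = 300.6 × 12.285 = 3693 RPM.

3693 RPM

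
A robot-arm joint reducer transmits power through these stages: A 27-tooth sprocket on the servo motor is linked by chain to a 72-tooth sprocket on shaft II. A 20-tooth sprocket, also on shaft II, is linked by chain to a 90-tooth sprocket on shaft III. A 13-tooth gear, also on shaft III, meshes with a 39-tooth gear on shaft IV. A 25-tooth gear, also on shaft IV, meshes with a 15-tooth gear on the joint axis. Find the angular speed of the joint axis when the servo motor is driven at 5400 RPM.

250 RPM

chain 72/27 = 2.6667 → 5400/2.6667 = 2025 RPM
chain 90/20 = 4.5 → 2025/4.5 = 450 RPM
gear mesh 39/13 = 3 → 450/3 = 150 RPM
gear mesh 15/25 = 0.6 → 150/0.6 = 250 RPM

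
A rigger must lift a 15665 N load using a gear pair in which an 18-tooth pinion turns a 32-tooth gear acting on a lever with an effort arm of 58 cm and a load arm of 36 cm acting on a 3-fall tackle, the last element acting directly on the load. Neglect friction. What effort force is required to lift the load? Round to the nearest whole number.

1823 N

Gear pair MA = 32/18 = 1.7778.
Lever MA = effort arm / load arm = 58/36 = 1.6111.
Block-and-tackle MA = number of supporting rope parts = 3.
Combined ideal MA = 1.7778 × 1.6111 × 3 = 8.5926.
Effort = load / MA = 15665 / 8.5926 = 1823.1 N.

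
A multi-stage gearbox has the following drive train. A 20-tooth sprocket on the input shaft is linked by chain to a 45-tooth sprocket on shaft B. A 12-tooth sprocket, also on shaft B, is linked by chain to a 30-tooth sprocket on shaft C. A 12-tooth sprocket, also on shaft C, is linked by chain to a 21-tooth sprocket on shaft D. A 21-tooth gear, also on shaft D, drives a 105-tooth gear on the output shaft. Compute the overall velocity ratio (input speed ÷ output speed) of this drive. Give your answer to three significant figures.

49.2

Each stage contributes driven/driver: chain 45/20 = 2.25, chain 30/12 = 2.5, chain 21/12 = 1.75, gear mesh 105/21 = 5.
Overall: 2.25 × 2.5 × 1.75 × 5 = 49.219.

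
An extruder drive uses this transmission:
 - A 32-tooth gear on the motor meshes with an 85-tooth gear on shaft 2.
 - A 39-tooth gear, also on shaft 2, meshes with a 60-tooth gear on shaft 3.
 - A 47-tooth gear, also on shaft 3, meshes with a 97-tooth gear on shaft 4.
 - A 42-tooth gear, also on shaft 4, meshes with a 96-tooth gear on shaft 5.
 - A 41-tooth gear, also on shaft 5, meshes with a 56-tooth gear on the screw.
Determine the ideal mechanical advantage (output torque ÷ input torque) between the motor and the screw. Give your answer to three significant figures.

Each stage contributes driven/driver: gear mesh 85/32 = 2.6562, gear mesh 60/39 = 1.5385, gear mesh 97/47 = 2.0638, gear mesh 96/42 = 2.2857, gear mesh 56/41 = 1.3659.
Overall: 2.6562 × 1.5385 × 2.0638 × 2.2857 × 1.3659 = 26.33.

26.3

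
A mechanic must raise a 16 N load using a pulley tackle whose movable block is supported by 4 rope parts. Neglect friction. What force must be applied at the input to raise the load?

Block-and-tackle MA = number of supporting rope parts = 4.
Effort = load / MA = 16 / 4 = 4 N.

4 N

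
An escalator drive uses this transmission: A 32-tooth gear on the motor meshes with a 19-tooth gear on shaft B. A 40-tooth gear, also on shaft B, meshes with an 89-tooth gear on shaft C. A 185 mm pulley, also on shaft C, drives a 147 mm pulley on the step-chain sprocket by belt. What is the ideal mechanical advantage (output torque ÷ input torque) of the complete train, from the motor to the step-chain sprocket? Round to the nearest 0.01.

1.05

Each stage contributes driven/driver: gear mesh 19/32 = 0.59375, gear mesh 89/40 = 2.225, belt 147/185 = 0.79459.
Overall: 0.59375 × 2.225 × 0.79459 = 1.0497.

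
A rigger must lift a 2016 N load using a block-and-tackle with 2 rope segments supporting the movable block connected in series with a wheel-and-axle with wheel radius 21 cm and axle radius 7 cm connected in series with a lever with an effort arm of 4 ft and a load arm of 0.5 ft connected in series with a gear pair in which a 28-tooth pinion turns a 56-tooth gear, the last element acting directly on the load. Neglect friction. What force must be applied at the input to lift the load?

21 N

Block-and-tackle MA = number of supporting rope parts = 2.
Wheel-and-axle MA = R/r = 21/7 = 3.
Lever MA = effort arm / load arm = 4/0.5 = 8.
Gear pair MA = 56/28 = 2.
Combined ideal MA = 2 × 3 × 8 × 2 = 96.
Effort = load / MA = 2016 / 96 = 21 N.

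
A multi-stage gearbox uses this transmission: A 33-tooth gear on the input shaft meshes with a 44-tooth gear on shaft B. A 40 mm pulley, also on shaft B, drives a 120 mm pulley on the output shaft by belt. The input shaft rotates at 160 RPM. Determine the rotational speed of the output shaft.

40 RPM

Gear mesh: ratio = 44/33 = 1.3333, so shaft B turns at 160 / 1.3333 = 120 RPM.
Belt: ratio = 120/40 = 3, so the output shaft turns at 120 / 3 = 40 RPM.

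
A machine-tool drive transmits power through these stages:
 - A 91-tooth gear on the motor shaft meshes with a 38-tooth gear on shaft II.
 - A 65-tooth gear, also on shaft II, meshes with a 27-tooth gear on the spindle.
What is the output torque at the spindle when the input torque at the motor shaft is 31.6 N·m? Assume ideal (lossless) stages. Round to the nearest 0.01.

gear mesh 38/91 = 0.41758 → τ = 31.6·0.41758 = 13.196 N·m
gear mesh 27/65 = 0.41538 → τ = 13.196·0.41538 = 5.4813 N·m

5.48 N·m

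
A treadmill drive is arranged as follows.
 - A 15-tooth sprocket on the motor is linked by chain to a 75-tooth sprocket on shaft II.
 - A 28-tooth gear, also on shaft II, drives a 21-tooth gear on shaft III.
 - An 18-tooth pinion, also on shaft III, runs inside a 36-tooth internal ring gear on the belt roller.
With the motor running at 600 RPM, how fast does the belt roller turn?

80 RPM

the motor → shaft II (chain, 75/15): 600 ÷ 5 = 120 RPM
shaft II → shaft III (gear mesh, 21/28): 120 ÷ 0.75 = 160 RPM
shaft III → the belt roller (internal gear, 36/18): 160 ÷ 2 = 80 RPM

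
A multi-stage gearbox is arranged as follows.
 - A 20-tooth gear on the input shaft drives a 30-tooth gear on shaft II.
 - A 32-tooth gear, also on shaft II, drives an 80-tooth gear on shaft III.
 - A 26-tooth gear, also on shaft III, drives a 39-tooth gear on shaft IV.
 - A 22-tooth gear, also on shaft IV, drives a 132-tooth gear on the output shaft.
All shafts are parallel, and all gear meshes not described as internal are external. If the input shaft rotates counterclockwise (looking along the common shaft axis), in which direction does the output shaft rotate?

the input shaft → shaft II: external mesh, 1 reversal → CW.
shaft II → shaft III: external mesh, 1 reversal → CCW.
shaft III → shaft IV: external mesh, 1 reversal → CW.
shaft IV → the output shaft: external mesh, 1 reversal → CCW.
4 reversals in total — an even number — so the output shaft turns the same way as the input shaft.

counterclockwise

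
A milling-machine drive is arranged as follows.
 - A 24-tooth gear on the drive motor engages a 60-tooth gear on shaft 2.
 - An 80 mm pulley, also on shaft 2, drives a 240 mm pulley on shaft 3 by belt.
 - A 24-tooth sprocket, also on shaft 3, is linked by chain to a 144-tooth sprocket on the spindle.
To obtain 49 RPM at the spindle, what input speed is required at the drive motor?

2205 RPM

Overall ratio R = 2.5 × 3 × 6 = 45.
Required input speed = output speed × R = 49 × 45 = 2205 RPM.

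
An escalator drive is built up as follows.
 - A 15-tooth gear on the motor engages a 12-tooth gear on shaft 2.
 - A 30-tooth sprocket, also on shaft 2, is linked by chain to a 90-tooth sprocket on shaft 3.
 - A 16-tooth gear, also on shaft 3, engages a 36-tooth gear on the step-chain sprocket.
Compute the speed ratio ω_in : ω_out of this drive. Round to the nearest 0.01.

5.40

Each stage contributes driven/driver: gear mesh 12/15 = 0.8, chain 90/30 = 3, gear mesh 36/16 = 2.25.
Overall: 0.8 × 3 × 2.25 = 5.4.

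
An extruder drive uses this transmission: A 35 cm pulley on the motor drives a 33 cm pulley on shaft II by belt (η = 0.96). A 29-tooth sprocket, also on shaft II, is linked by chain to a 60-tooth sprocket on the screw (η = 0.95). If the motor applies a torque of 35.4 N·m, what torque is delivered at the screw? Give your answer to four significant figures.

62.98 N·m

After the belt (33/35): 35.4 × 0.94286 × 0.96 = 32.042 N·m
After the chain (60/29): 32.042 × 2.069 × 0.95 = 62.979 N·m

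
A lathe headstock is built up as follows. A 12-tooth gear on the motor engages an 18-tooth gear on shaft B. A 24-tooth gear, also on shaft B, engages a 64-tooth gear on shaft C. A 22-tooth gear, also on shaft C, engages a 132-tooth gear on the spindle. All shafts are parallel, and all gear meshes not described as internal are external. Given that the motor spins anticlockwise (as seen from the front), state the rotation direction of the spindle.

the motor → shaft B: external mesh, 1 reversal → CW.
shaft B → shaft C: external mesh, 1 reversal → CCW.
shaft C → the spindle: external mesh, 1 reversal → CW.
3 reversals in total — an odd number — so the spindle turns opposite to the motor.

clockwise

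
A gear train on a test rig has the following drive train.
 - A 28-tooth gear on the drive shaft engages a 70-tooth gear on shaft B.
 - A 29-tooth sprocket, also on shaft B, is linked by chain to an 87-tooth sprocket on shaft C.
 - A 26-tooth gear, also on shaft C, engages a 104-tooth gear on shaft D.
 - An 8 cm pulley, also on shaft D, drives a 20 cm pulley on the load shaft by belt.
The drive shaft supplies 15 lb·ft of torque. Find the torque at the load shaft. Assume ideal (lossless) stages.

1125 lb·ft

Gear mesh: ratio = 70/28 = 2.5; torque at shaft B = 15 × 2.5 = 37.5 lb·ft.
Chain: ratio = 87/29 = 3; torque at shaft C = 37.5 × 3 = 112.5 lb·ft.
Gear mesh: ratio = 104/26 = 4; torque at shaft D = 112.5 × 4 = 450 lb·ft.
Belt: ratio = 20/8 = 2.5; torque at the load shaft = 450 × 2.5 = 1125 lb·ft.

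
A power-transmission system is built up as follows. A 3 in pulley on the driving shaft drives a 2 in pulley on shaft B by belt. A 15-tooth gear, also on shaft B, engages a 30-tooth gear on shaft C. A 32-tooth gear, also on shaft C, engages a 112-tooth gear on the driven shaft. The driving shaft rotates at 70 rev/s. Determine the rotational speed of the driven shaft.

15 rev/s

belt 2/3 = 0.66667 → 70/0.66667 = 105 rev/s
gear mesh 30/15 = 2 → 105/2 = 52.5 rev/s
gear mesh 112/32 = 3.5 → 52.5/3.5 = 15 rev/s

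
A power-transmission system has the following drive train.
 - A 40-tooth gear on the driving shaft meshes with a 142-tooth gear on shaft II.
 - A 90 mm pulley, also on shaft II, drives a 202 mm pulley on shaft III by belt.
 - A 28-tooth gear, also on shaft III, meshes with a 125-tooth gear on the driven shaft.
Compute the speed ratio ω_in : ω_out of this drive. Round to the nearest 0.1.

35.6

Each stage contributes driven/driver: gear mesh 142/40 = 3.55, belt 202/90 = 2.2444, gear mesh 125/28 = 4.4643.
Overall: 3.55 × 2.2444 × 4.4643 = 35.57.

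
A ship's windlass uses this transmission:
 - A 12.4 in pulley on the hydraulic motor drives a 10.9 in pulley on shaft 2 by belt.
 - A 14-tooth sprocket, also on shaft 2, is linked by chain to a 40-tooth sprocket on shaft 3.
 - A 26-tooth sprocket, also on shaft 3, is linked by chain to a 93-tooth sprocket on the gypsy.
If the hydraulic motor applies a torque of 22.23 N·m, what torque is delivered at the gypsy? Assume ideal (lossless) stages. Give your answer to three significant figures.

200 N·m

After the belt (10.9/12.4): 22.23 × 0.87903 = 19.541 N·m
After the chain (40/14): 19.541 × 2.8571 = 55.831 N·m
After the chain (93/26): 55.831 × 3.5769 = 199.7 N·m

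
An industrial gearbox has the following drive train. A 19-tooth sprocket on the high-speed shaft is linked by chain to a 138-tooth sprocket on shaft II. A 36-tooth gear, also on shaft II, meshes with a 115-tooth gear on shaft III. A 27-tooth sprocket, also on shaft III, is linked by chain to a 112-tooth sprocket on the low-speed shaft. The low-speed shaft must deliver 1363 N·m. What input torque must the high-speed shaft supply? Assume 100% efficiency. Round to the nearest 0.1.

Overall ratio R = 7.2632 × 3.1944 × 4.1481 = 96.244.
Input torque = output torque / R = 1363 / 96.244 = 14.162 N·m.

14.2 N·m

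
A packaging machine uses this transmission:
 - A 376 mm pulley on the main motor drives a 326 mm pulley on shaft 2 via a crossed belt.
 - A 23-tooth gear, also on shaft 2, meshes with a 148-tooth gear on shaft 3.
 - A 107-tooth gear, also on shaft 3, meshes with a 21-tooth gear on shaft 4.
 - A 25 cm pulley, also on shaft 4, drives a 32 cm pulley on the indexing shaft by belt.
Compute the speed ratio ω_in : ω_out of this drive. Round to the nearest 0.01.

1.40

Each stage contributes driven/driver: belt 326/376 = 0.86702, gear mesh 148/23 = 6.4348, gear mesh 21/107 = 0.19626, belt 32/25 = 1.28.
Overall: 0.86702 × 6.4348 × 0.19626 × 1.28 = 1.4016.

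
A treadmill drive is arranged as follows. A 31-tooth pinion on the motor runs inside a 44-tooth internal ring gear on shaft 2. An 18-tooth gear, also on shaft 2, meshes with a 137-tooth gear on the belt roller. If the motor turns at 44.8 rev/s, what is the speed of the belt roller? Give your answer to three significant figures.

4.15 rev/s

internal gear 44/31 = 1.4194 → 44.8/1.4194 = 31.564 rev/s
gear mesh 137/18 = 7.6111 → 31.564/7.6111 = 4.147 rev/s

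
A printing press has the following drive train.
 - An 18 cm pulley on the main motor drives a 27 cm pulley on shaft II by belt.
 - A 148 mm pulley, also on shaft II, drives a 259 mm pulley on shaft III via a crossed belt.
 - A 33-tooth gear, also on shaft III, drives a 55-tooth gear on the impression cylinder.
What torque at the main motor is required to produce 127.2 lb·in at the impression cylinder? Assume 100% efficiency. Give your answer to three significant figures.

29.1 lb·in

Overall ratio R = 1.5 × 1.75 × 1.6667 = 4.375.
Input torque = output torque / R = 127.2 / 4.375 = 29.074 lb·in.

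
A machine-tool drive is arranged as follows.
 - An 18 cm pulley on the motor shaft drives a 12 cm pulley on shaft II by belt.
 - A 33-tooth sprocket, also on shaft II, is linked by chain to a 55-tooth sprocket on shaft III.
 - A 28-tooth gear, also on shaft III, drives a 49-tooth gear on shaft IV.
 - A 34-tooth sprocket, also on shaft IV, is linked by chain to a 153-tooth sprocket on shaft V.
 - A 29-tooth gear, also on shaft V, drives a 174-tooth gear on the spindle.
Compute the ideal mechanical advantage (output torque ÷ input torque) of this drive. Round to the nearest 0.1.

Each stage contributes driven/driver: belt 12/18 = 0.66667, chain 55/33 = 1.6667, gear mesh 49/28 = 1.75, chain 153/34 = 4.5, gear mesh 174/29 = 6.
Overall: 0.66667 × 1.6667 × 1.75 × 4.5 × 6 = 52.5.

52.5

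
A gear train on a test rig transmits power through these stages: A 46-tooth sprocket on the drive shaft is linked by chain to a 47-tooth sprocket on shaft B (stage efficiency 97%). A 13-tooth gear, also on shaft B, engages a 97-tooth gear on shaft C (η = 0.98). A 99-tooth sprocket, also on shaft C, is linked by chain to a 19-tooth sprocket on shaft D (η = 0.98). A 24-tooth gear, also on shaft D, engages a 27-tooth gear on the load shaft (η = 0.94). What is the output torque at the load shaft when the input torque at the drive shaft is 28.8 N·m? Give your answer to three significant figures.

chain 47/46 = 1.0217 → τ = 28.8·1.0217·0.97 = 28.543 N·m
gear mesh 97/13 = 7.4615 → τ = 28.543·7.4615·0.98 = 208.72 N·m
chain 19/99 = 0.19192 → τ = 208.72·0.19192·0.98 = 39.256 N·m
gear mesh 27/24 = 1.125 → τ = 39.256·1.125·0.94 = 41.513 N·m

41.5 N·m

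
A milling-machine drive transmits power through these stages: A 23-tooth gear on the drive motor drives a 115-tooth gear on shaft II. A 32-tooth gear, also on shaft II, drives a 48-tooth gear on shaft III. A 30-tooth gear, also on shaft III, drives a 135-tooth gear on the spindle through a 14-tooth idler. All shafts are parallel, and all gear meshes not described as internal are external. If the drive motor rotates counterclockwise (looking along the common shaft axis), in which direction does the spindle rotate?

the drive motor → shaft II: external mesh, 1 reversal → CW.
shaft II → shaft III: external mesh, 1 reversal → CCW.
shaft III → the spindle: driver → idler → driven is 2 external meshes, 2 reversals → CCW.
4 reversals in total — an even number — so the spindle turns the same way as the drive motor.

counterclockwise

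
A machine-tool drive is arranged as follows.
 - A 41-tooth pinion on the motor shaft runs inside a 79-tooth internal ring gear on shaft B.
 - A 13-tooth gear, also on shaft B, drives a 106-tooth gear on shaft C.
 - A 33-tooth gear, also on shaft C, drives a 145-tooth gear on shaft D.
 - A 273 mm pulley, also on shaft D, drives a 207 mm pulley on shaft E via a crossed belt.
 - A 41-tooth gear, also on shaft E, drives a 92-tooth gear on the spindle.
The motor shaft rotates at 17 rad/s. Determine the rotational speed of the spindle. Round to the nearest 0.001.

0.145 rad/s

internal gear 79/41 = 1.9268 → 17/1.9268 = 8.8228 rad/s
gear mesh 106/13 = 8.1538 → 8.8228/8.1538 = 1.082 rad/s
gear mesh 145/33 = 4.3939 → 1.082/4.3939 = 0.24626 rad/s
belt 207/273 = 0.75824 → 0.24626/0.75824 = 0.32477 rad/s
gear mesh 92/41 = 2.2439 → 0.32477/2.2439 = 0.14474 rad/s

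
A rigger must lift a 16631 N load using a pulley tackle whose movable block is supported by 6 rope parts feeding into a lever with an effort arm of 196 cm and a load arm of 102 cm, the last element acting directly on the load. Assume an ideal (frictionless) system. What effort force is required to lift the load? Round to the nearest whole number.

1442 N

Block-and-tackle MA = number of supporting rope parts = 6.
Lever MA = effort arm / load arm = 196/102 = 1.9216.
Combined ideal MA = 6 × 1.9216 = 11.529.
Effort = load / MA = 16631 / 11.529 = 1442.5 N.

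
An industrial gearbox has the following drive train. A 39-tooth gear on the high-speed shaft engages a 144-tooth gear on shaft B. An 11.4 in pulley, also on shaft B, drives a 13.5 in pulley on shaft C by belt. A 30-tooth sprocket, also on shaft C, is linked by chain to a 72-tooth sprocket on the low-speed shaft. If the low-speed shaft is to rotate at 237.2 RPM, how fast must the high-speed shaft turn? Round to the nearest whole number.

Overall ratio R = 3.6923 × 1.1842 × 2.4 = 10.494.
Required input speed = output speed × R = 237.2 × 10.494 = 2489.2 RPM.

2489 RPM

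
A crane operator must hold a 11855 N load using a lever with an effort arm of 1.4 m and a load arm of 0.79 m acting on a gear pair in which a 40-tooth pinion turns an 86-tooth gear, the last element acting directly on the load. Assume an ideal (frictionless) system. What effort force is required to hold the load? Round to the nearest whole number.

Lever MA = effort arm / load arm = 1.4/0.79 = 1.7722.
Gear pair MA = 86/40 = 2.15.
Combined ideal MA = 1.7722 × 2.15 = 3.8101.
Effort = load / MA = 11855 / 3.8101 = 3111.4 N.

3111 N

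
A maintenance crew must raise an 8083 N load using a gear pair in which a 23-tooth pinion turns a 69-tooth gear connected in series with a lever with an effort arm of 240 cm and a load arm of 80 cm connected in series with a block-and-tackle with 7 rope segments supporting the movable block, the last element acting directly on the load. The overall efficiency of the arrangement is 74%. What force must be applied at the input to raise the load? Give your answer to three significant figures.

Gear pair MA = 69/23 = 3.
Lever MA = effort arm / load arm = 240/80 = 3.
Block-and-tackle MA = number of supporting rope parts = 7.
Combined ideal MA = 3 × 3 × 7 = 63.
Actual MA = 63 × 0.74 = 46.62.
Effort = load / actual MA = 8083 / 46.62 = 173.38 N.

173 N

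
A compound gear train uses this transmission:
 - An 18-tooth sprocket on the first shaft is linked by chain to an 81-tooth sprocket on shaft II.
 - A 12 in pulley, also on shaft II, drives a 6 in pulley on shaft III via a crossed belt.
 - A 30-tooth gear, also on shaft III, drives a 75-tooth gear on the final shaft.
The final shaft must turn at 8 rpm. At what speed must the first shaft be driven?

45 rpm

Overall ratio R = 4.5 × 0.5 × 2.5 = 5.625.
Required input speed = output speed × R = 8 × 5.625 = 45 rpm.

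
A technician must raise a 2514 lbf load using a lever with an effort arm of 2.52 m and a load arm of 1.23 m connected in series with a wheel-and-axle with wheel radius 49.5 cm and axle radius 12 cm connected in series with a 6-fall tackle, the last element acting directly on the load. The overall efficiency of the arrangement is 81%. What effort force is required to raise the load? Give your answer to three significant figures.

61.2 lbf

Lever MA = effort arm / load arm = 2.52/1.23 = 2.0488.
Wheel-and-axle MA = R/r = 49.5/12 = 4.125.
Block-and-tackle MA = number of supporting rope parts = 6.
Combined ideal MA = 2.0488 × 4.125 × 6 = 50.707.
Actual MA = 50.707 × 0.81 = 41.073.
Effort = load / actual MA = 2514 / 41.073 = 61.208 lbf.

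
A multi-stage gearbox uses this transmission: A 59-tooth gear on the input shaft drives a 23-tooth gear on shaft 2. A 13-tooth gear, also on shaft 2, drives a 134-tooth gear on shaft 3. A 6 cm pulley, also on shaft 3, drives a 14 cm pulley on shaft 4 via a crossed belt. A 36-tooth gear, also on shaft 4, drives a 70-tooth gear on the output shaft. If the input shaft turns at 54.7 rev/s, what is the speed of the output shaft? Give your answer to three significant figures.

the input shaft → shaft 2 (gear mesh, 23/59): 54.7 ÷ 0.38983 = 140.32 rev/s
shaft 2 → shaft 3 (gear mesh, 134/13): 140.32 ÷ 10.308 = 13.613 rev/s
shaft 3 → shaft 4 (belt, 14/6): 13.613 ÷ 2.3333 = 5.8341 rev/s
shaft 4 → the output shaft (gear mesh, 70/36): 5.8341 ÷ 1.9444 = 3.0004 rev/s

3.00 rev/s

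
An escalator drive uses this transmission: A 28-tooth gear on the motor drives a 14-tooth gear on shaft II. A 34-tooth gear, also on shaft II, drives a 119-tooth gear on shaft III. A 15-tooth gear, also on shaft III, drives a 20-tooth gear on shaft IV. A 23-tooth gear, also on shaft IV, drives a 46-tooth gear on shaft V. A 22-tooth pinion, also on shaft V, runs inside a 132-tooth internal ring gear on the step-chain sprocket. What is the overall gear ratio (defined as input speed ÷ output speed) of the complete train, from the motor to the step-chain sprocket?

Each stage contributes driven/driver: gear mesh 14/28 = 0.5, gear mesh 119/34 = 3.5, gear mesh 20/15 = 1.3333, gear mesh 46/23 = 2, internal gear 132/22 = 6.
Overall: 0.5 × 3.5 × 1.3333 × 2 × 6 = 28.

28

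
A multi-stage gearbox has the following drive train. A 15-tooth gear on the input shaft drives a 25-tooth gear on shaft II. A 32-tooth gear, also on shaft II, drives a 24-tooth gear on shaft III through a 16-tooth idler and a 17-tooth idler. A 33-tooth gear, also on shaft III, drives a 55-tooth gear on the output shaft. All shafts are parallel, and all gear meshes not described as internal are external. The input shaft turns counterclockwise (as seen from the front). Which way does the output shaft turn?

clockwise

the input shaft → shaft II: external mesh, 1 reversal → CW.
shaft II → shaft III: driver → idler → idler → driven is 3 external meshes, 3 reversals → CCW.
shaft III → the output shaft: external mesh, 1 reversal → CW.
5 reversals in total — an odd number — so the output shaft turns opposite to the input shaft.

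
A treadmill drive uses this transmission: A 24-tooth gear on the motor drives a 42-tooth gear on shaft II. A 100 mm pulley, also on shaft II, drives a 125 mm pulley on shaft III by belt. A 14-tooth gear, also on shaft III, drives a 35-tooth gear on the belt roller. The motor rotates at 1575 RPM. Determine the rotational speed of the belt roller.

288 RPM

Gear mesh: ratio = 42/24 = 1.75, so shaft II turns at 1575 / 1.75 = 900 RPM.
Belt: ratio = 125/100 = 1.25, so shaft III turns at 900 / 1.25 = 720 RPM.
Gear mesh: ratio = 35/14 = 2.5, so the belt roller turns at 720 / 2.5 = 288 RPM.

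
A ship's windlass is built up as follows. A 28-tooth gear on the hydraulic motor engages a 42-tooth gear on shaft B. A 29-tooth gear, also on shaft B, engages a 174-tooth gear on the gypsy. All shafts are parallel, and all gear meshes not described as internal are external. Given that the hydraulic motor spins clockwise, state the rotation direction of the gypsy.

the hydraulic motor → shaft B: external mesh, 1 reversal → CCW.
shaft B → the gypsy: external mesh, 1 reversal → CW.
2 reversals in total — an even number — so the gypsy turns the same way as the hydraulic motor.

clockwise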